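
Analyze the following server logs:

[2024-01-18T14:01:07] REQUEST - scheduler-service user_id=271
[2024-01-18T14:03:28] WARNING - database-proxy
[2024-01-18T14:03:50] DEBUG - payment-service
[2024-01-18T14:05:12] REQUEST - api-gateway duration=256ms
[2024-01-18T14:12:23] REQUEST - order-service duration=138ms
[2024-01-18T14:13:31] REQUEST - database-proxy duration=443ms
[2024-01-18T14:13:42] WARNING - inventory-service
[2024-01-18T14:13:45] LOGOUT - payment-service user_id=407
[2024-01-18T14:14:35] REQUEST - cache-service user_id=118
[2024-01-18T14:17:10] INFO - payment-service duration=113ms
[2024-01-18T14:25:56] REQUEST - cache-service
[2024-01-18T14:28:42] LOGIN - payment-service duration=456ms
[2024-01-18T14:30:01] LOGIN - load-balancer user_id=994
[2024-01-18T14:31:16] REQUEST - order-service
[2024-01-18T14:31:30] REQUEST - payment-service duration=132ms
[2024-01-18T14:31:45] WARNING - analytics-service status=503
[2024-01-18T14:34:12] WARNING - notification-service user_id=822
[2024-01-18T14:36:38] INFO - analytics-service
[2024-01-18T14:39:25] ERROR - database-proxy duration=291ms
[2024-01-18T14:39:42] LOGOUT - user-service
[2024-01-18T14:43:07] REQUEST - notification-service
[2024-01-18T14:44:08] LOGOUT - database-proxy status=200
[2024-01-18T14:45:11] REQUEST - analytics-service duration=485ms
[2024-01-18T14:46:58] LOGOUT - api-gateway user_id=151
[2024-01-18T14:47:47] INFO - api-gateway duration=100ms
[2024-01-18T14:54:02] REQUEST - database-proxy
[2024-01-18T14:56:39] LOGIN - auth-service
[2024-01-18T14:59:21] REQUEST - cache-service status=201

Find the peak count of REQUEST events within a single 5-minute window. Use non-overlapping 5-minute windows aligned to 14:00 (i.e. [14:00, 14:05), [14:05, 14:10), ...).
3

To find the burst window:

1. Divide the log period into non-overlapping 5-minute windows starting at 14:00
2. Count REQUEST events in each window
3. Find the window with maximum count
4. Maximum events in a window: 3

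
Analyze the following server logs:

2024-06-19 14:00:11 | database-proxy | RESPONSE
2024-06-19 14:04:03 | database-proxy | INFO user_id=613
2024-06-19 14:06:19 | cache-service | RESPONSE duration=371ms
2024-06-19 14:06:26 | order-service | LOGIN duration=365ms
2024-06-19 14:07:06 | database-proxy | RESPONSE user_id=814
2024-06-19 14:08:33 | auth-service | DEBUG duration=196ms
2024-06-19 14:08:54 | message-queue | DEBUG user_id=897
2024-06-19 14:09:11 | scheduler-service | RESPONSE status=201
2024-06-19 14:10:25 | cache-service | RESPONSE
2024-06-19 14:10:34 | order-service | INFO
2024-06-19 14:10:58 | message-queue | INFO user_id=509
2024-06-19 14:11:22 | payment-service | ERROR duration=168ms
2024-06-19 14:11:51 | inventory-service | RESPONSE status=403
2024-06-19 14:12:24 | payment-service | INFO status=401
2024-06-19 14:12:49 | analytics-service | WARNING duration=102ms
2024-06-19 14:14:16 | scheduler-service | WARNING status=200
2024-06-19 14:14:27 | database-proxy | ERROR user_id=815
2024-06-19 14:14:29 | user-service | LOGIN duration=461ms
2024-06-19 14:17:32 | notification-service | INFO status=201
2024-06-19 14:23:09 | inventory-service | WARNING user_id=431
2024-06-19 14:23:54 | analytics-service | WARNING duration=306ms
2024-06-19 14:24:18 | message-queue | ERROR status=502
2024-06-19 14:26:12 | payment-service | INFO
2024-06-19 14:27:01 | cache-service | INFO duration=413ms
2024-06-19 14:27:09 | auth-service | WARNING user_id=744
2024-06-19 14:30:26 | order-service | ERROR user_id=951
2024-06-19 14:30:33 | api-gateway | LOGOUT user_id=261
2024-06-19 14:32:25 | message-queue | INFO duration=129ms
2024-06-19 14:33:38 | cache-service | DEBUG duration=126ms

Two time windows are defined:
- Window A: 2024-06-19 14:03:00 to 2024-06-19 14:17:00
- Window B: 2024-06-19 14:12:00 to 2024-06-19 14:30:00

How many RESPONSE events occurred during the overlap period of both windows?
0

To find overlap events:

1. Window A: 2024-06-19 14:03:00 to 2024-06-19 14:17:00
2. Window B: 2024-06-19 14:12:00 to 2024-06-19 14:30:00
3. Overlap period: 2024-06-19 14:12:00 to 2024-06-19 14:17:00
4. Count RESPONSE events in overlap: 0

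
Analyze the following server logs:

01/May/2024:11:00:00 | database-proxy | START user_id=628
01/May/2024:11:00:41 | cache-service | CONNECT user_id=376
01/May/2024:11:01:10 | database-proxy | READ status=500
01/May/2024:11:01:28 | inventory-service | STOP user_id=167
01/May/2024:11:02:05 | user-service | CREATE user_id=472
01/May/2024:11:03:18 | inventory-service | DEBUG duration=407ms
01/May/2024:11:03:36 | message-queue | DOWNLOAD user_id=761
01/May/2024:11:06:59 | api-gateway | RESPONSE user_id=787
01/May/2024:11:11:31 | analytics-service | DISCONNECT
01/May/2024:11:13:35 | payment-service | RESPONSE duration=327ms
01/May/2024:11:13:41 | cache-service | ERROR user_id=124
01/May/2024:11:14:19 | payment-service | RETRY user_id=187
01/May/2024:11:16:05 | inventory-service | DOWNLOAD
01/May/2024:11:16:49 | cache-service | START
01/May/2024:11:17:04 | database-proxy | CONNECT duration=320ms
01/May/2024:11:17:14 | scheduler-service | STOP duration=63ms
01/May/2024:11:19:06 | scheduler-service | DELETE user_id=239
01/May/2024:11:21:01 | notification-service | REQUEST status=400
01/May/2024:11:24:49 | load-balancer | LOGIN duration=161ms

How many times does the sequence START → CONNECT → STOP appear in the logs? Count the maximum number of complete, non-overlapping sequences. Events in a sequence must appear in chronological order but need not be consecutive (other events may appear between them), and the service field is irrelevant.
2

To count sequences:

1. Look for pattern: START → CONNECT → STOP
2. Greedily scan the log in chronological order, matching each sequence element in turn (ignoring service)
3. Each time the full pattern completes, increment the count and restart matching from the next event
4. Complete non-overlapping sequences found: 2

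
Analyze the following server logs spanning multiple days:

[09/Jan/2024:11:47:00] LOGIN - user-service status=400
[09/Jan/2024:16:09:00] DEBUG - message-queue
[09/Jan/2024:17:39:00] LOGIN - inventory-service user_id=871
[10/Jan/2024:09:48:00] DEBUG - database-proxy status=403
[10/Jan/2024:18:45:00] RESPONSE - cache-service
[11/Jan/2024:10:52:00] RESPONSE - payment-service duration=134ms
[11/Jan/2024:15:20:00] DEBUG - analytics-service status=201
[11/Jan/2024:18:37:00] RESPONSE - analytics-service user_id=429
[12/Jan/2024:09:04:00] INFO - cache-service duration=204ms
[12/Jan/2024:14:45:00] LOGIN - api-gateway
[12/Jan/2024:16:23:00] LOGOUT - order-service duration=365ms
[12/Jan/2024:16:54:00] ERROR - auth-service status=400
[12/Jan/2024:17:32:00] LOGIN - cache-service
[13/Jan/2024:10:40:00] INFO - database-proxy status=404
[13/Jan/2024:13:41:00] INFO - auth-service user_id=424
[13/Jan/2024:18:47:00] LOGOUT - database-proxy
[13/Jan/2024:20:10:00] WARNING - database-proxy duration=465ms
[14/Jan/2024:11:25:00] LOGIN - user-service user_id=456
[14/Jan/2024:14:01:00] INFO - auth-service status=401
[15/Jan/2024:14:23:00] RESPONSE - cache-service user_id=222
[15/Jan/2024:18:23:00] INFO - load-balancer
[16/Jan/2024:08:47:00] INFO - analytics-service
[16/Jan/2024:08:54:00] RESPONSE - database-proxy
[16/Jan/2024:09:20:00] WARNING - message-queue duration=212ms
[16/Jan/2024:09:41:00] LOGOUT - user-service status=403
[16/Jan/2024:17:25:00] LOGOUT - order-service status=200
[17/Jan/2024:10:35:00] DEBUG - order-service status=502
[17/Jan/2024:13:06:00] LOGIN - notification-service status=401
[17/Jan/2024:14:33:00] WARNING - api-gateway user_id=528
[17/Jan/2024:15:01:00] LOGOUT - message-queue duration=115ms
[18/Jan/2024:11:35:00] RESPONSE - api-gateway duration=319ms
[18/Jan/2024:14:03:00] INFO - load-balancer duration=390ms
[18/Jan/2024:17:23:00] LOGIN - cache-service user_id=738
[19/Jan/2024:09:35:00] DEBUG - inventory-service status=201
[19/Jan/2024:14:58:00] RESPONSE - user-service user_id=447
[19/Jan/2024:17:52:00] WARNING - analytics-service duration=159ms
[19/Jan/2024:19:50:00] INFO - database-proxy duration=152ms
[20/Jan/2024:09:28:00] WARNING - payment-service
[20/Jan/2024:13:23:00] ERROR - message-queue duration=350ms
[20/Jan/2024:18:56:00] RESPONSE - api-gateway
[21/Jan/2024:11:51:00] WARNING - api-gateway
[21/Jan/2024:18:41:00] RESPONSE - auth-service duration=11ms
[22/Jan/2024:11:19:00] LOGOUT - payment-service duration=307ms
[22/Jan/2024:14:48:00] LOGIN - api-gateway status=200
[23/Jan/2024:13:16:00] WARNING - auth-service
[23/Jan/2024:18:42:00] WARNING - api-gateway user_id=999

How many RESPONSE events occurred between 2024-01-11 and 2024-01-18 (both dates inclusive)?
5

To filter by date range:

1. Date range: 2024-01-11 through 2024-01-18, both dates inclusive
2. Filter for RESPONSE events whose date falls in this range
3. Count matching events: 5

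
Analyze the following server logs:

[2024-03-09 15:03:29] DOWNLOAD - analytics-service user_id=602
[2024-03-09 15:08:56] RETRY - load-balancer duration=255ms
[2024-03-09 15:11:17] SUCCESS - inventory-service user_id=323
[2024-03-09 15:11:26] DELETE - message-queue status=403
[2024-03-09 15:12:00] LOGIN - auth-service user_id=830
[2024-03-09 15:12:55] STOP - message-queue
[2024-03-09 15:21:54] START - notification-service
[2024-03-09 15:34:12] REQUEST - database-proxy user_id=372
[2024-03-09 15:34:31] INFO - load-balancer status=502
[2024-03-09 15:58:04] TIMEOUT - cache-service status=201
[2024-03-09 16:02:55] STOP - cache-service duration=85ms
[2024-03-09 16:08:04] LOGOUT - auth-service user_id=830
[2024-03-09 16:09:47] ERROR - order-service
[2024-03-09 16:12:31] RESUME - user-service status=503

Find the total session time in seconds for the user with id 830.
3364

To calculate session duration:

1. Find LOGIN event for user_id=830: 2024-03-09 15:12:00
2. Find LOGOUT event for user_id=830: 2024-03-09 16:08:04
3. Session duration: 2024-03-09 16:08:04 - 2024-03-09 15:12:00 = 3364 seconds (56 minutes)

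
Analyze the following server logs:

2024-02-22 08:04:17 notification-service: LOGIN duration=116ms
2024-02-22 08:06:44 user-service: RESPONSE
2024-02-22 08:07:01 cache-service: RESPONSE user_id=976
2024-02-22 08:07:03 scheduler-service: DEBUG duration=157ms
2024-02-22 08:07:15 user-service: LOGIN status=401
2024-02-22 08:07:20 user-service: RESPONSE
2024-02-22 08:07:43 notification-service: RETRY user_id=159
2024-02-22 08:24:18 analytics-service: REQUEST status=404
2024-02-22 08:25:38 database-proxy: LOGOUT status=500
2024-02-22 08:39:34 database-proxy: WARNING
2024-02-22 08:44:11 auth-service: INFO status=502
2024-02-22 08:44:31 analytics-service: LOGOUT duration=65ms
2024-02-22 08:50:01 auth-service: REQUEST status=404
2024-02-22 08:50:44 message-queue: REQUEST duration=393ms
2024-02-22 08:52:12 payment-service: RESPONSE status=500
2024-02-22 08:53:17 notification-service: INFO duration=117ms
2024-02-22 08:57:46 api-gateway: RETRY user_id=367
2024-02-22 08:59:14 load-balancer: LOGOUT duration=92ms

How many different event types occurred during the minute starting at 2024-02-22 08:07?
4

To count unique event types:

1. Filter events in the minute starting at 2024-02-22 08:07
2. Extract event types from matching entries
3. Count unique types: 4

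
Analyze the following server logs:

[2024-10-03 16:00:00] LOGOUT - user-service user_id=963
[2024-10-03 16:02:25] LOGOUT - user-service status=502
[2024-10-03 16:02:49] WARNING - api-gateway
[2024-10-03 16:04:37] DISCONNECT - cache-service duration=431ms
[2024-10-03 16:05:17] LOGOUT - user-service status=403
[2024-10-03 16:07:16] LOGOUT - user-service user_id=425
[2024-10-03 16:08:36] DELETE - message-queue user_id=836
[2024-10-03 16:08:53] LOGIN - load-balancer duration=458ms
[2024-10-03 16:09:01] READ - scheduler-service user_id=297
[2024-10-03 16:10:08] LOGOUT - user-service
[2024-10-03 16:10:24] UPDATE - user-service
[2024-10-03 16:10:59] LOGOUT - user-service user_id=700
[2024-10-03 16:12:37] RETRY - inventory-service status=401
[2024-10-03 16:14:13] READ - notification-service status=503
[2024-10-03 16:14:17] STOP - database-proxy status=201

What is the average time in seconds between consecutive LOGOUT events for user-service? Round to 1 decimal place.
131.8

To calculate average interval:

1. Find all LOGOUT events for user-service in order
2. Calculate time gaps between consecutive events
3. Compute mean of gaps: 659 / 5 = 131.8 seconds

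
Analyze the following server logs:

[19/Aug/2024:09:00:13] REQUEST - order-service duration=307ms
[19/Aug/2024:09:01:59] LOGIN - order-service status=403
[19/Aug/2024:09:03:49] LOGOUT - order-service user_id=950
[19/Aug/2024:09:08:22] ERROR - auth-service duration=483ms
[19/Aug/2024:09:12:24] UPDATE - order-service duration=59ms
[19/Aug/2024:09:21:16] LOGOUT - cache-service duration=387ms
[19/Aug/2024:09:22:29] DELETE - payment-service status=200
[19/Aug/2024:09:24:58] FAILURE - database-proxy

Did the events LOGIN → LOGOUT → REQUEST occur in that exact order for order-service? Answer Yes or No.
No

To verify sequence order:

1. Find all events in sequence LOGIN → LOGOUT → REQUEST for order-service
2. Extract their timestamps
3. Check if timestamps are in ascending order
4. Result: No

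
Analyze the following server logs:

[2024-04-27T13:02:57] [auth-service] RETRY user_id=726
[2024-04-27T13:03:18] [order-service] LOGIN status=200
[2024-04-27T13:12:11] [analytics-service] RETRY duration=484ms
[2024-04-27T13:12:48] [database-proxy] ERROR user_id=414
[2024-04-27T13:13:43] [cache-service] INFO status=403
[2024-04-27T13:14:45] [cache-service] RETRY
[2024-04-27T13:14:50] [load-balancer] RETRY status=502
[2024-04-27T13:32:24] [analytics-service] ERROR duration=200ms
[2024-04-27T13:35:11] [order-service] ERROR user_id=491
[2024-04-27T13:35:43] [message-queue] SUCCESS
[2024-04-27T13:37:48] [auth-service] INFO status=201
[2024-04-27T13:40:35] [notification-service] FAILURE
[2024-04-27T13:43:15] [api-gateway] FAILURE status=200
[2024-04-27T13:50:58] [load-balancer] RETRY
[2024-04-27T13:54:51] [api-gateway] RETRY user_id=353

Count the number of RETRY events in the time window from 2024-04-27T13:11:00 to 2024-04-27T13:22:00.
3

To count events in the time window:

1. Window boundaries: 2024-04-27T13:11:00 to 2024-04-27T13:22:00
2. Filter for RETRY events within this window
3. Count matching events: 3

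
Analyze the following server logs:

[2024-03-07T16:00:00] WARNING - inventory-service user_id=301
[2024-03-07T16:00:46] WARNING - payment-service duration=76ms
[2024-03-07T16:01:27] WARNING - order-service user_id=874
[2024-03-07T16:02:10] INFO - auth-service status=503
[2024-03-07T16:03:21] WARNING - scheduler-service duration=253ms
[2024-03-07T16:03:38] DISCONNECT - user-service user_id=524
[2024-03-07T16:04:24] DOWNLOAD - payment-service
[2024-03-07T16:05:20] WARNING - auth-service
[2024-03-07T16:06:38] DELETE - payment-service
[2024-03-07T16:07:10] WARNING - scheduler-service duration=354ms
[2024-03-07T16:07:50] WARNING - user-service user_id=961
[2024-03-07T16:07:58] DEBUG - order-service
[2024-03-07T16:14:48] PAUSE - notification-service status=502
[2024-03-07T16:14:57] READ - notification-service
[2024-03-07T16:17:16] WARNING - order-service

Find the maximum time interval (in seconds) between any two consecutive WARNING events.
566

To find the longest gap:

1. Extract all WARNING events in chronological order
2. Calculate time differences between consecutive events
3. Find the maximum difference
4. Longest gap: 566 seconds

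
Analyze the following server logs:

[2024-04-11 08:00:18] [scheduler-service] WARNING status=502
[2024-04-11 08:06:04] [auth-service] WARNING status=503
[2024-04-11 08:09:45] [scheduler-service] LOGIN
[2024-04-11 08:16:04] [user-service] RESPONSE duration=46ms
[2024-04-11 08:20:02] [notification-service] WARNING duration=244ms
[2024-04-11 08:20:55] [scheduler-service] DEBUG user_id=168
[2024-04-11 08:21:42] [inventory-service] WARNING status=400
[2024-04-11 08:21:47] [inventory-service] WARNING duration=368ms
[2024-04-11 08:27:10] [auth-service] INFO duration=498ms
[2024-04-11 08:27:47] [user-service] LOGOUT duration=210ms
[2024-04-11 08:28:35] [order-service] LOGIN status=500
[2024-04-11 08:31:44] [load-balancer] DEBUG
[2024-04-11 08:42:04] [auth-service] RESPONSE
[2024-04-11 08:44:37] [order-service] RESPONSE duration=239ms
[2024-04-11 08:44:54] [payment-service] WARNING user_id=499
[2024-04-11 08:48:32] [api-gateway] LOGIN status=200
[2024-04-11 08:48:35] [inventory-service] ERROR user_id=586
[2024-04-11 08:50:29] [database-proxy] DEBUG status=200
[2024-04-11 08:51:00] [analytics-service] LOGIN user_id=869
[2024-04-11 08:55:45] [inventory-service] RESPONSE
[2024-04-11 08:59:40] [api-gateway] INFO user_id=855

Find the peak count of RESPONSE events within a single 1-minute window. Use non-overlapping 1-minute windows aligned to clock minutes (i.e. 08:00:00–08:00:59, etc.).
1

To find the burst window:

1. Divide the log period into non-overlapping 1-minute windows starting at 08:00
2. Count RESPONSE events in each window
3. Find the window with maximum count
4. Maximum events in a window: 1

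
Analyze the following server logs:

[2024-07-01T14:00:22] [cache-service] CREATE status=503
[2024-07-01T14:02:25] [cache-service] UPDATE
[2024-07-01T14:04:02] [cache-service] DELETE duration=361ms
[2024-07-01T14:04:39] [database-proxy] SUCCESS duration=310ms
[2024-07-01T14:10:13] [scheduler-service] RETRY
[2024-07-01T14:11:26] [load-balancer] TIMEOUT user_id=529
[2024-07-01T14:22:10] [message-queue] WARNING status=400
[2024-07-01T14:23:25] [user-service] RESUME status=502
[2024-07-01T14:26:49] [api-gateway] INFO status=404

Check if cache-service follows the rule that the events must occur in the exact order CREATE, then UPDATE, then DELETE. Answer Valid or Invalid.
Valid

To validate ordering:

1. Required order: CREATE → UPDATE → DELETE
2. Rule: the events must occur in the exact order CREATE, then UPDATE, then DELETE
3. Check actual order of events for cache-service
4. Result: Valid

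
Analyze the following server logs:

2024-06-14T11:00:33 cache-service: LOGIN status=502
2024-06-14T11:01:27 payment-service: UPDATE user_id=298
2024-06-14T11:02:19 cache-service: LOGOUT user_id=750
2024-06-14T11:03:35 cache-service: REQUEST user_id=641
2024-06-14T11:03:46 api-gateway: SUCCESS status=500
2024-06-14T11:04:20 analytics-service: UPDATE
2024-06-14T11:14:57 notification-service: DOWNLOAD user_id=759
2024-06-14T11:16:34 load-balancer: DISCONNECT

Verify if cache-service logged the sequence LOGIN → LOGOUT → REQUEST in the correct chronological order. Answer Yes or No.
Yes

To verify sequence order:

1. Find all events in sequence LOGIN → LOGOUT → REQUEST for cache-service
2. Extract their timestamps
3. Check if timestamps are in ascending order
4. Result: Yes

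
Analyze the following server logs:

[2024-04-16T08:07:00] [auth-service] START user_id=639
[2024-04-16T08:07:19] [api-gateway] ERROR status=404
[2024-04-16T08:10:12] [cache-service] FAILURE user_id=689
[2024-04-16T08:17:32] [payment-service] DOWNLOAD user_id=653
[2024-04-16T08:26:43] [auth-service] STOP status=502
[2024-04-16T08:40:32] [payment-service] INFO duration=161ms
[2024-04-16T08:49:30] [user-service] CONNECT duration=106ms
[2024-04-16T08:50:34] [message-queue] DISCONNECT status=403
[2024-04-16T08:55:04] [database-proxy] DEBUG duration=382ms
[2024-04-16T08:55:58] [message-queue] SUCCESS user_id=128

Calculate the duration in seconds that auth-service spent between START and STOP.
1183

To calculate state duration:

1. Find START event for auth-service: 2024-04-16T08:07:00
2. Find STOP event for auth-service: 2024-04-16T08:26:43
3. Calculate duration: 2024-04-16T08:26:43 - 2024-04-16T08:07:00 = 1183 seconds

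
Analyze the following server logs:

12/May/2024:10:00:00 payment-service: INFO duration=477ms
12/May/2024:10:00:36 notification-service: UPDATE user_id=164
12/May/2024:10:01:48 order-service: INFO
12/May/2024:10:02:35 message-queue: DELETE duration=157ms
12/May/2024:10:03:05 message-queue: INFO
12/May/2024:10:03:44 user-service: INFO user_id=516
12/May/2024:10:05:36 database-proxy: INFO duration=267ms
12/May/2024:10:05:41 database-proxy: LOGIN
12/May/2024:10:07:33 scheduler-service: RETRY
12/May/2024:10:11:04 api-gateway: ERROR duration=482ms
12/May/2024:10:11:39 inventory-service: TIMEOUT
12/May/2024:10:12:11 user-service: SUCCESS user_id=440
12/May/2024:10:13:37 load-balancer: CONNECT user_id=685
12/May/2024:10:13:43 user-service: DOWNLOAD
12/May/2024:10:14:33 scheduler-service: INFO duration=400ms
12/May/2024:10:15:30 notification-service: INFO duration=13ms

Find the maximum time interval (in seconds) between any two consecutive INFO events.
537

To find the longest gap:

1. Extract all INFO events in chronological order
2. Calculate time differences between consecutive events
3. Find the maximum difference
4. Longest gap: 537 seconds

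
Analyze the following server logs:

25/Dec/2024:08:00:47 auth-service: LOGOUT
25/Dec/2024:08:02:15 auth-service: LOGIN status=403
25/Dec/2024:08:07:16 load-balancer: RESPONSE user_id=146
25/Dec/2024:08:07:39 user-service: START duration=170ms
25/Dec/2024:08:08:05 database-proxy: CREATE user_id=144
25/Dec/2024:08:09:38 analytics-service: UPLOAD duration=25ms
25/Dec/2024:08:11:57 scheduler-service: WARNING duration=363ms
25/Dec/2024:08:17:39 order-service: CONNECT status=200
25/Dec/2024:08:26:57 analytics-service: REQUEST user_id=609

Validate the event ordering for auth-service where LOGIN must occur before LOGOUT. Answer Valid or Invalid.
Invalid

To validate ordering:

1. Required order: LOGIN → LOGOUT
2. Rule: LOGIN must occur before LOGOUT
3. Check actual order of events for auth-service
4. Result: Invalid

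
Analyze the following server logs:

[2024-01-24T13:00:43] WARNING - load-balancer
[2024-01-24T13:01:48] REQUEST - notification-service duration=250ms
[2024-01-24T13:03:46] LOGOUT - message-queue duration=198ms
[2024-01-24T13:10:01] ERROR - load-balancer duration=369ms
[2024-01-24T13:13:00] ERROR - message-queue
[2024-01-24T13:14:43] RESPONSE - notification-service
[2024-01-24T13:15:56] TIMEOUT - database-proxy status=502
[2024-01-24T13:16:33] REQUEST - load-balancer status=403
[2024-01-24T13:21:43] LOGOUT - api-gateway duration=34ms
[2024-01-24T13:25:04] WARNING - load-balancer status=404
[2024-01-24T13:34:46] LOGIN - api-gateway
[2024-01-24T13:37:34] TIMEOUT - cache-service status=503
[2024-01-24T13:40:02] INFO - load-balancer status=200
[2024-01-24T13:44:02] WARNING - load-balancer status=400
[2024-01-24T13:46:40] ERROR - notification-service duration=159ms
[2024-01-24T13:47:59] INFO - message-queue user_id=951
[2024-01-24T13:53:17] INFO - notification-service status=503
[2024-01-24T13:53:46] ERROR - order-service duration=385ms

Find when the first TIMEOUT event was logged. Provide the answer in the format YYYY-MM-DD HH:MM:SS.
2024-01-24 13:15:56

To find the first event:

1. Filter for all TIMEOUT events
2. Sort by timestamp
3. Select the first one
4. Timestamp: 2024-01-24 13:15:56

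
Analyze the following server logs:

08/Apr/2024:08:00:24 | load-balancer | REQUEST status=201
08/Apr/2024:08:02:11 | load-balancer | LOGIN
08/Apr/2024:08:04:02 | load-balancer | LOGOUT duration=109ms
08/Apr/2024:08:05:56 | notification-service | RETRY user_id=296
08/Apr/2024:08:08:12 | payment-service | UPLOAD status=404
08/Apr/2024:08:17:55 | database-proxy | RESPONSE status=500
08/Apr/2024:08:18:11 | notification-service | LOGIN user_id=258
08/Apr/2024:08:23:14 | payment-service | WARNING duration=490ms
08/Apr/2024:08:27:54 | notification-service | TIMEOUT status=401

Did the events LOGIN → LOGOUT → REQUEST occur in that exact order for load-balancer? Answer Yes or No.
No

To verify sequence order:

1. Find all events in sequence LOGIN → LOGOUT → REQUEST for load-balancer
2. Extract their timestamps
3. Check if timestamps are in ascending order
4. Result: No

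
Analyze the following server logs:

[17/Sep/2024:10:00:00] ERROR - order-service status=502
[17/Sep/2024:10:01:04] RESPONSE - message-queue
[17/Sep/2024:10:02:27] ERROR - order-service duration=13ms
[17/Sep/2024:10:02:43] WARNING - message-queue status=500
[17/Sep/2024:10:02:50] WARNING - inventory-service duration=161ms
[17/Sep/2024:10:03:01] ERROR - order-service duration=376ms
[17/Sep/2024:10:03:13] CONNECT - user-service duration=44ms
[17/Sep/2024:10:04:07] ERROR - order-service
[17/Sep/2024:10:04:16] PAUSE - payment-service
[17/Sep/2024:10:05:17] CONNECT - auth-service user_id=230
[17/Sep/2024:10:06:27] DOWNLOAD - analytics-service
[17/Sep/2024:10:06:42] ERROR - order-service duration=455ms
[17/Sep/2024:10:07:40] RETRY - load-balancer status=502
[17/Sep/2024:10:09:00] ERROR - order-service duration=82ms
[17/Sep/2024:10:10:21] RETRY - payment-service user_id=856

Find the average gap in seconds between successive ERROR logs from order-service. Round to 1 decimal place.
108.0

To calculate average interval:

1. Find all ERROR events for order-service in order
2. Calculate time gaps between consecutive events
3. Compute mean of gaps: 540 / 5 = 108.0 seconds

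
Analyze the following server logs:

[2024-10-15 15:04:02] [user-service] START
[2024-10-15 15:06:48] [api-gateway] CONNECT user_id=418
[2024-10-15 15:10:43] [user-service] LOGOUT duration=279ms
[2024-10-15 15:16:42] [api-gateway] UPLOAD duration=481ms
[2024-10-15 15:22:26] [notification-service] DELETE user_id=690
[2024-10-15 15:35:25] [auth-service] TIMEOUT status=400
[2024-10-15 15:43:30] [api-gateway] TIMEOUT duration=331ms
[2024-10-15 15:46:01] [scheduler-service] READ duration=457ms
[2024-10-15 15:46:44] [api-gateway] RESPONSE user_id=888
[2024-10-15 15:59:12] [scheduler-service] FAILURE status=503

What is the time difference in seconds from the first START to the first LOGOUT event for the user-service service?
401

To find the time between events:

1. Locate the first START event for user-service: 2024-10-15 15:04:02
2. Locate the first LOGOUT event for user-service: 2024-10-15 15:10:43
3. Calculate the difference: 2024-10-15 15:10:43 - 2024-10-15 15:04:02 = 401 seconds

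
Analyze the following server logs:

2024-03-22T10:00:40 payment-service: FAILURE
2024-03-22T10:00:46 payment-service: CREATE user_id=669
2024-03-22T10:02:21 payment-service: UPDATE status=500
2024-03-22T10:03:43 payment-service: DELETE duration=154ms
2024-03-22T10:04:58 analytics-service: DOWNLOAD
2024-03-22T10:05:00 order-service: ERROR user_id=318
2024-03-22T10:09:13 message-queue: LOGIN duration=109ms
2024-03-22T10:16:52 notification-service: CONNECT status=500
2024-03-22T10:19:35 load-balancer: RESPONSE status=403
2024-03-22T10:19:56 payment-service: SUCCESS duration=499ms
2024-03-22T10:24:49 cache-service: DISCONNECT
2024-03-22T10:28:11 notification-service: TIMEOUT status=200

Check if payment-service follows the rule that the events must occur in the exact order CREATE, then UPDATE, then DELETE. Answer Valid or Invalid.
Valid

To validate ordering:

1. Required order: CREATE → UPDATE → DELETE
2. Rule: the events must occur in the exact order CREATE, then UPDATE, then DELETE
3. Check actual order of events for payment-service
4. Result: Valid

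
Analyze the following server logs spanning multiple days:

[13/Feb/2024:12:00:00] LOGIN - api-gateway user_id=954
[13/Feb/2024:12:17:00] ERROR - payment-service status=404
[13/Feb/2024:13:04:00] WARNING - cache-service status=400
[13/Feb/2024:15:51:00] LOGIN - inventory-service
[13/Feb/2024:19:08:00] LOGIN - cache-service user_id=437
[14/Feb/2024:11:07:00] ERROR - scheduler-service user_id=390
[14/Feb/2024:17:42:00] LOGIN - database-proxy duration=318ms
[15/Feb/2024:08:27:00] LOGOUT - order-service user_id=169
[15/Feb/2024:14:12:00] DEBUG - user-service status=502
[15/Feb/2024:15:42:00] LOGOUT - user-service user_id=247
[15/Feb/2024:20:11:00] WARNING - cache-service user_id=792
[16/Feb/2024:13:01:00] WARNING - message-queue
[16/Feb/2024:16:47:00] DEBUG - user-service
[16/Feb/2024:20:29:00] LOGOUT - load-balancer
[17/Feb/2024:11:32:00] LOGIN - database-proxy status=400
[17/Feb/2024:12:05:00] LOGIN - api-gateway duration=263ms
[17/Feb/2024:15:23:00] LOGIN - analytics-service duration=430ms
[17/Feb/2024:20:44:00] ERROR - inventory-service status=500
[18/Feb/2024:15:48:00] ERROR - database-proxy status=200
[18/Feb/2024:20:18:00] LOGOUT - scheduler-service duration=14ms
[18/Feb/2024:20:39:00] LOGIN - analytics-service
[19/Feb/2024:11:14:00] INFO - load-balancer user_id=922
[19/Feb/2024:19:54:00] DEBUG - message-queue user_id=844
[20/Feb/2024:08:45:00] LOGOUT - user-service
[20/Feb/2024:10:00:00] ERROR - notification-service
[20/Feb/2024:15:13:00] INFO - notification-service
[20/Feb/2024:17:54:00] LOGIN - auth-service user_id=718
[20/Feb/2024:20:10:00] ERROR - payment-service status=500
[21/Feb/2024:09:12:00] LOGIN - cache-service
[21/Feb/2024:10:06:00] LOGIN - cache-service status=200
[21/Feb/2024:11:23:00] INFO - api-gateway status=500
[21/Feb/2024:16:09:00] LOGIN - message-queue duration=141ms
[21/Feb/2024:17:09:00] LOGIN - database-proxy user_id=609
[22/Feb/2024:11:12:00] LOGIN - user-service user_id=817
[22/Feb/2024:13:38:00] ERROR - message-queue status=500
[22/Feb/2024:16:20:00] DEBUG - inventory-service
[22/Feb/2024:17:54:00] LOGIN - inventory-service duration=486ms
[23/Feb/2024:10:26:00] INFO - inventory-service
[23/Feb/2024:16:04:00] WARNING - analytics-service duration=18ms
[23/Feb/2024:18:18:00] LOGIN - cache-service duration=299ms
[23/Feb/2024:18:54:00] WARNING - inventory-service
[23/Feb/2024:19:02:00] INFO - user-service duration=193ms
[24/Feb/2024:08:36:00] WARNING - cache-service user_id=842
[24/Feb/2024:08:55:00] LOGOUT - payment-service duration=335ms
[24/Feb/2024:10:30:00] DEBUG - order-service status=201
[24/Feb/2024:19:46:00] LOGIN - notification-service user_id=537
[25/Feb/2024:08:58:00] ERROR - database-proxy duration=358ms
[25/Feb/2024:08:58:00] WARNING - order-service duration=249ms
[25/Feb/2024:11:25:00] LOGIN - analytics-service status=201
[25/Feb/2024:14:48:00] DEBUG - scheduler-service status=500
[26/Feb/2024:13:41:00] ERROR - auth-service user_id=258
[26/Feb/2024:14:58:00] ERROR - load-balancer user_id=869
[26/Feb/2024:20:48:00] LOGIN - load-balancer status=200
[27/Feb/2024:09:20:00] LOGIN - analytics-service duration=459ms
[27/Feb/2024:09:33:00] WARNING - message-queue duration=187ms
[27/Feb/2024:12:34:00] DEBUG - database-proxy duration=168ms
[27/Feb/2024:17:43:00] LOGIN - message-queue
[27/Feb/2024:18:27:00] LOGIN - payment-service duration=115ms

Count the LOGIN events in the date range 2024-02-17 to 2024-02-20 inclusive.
5

To filter by date range:

1. Date range: 2024-02-17 through 2024-02-20, both dates inclusive
2. Filter for LOGIN events whose date falls in this range
3. Count matching events: 5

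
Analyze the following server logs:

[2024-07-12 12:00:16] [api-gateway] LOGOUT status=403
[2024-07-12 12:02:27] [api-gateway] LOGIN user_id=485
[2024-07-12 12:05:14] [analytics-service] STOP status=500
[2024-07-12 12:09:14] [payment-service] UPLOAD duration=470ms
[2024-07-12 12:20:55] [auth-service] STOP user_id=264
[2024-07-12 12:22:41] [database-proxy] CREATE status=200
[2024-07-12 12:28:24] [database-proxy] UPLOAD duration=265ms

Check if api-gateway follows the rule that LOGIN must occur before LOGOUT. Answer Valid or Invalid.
Invalid

To validate ordering:

1. Required order: LOGIN → LOGOUT
2. Rule: LOGIN must occur before LOGOUT
3. Check actual order of events for api-gateway
4. Result: Invalid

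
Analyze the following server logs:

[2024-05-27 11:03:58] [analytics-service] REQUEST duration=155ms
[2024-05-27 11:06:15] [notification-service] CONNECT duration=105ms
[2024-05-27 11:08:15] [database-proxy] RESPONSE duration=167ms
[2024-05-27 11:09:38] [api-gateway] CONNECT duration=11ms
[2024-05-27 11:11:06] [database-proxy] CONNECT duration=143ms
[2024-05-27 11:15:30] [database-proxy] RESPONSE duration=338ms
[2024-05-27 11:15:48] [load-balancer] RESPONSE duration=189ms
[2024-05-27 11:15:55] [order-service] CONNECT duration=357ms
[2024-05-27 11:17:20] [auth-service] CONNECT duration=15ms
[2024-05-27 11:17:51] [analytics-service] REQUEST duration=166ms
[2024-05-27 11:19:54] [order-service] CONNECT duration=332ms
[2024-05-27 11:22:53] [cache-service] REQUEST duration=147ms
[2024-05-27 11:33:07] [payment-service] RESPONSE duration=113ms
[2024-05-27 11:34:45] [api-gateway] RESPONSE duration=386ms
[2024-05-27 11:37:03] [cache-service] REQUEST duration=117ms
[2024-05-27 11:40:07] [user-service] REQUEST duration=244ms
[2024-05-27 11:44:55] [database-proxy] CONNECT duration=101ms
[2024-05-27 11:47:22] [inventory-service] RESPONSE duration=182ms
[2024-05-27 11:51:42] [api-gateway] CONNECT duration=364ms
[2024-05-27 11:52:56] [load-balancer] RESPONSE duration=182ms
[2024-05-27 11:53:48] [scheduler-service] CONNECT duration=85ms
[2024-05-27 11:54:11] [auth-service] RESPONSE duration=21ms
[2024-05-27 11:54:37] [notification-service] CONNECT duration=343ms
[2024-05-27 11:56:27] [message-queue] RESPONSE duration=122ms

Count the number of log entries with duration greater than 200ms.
7

To count timeouts:

1. Threshold: 200ms
2. Extract duration from each log entry
3. Count entries where duration > 200
4. Timeout count: 7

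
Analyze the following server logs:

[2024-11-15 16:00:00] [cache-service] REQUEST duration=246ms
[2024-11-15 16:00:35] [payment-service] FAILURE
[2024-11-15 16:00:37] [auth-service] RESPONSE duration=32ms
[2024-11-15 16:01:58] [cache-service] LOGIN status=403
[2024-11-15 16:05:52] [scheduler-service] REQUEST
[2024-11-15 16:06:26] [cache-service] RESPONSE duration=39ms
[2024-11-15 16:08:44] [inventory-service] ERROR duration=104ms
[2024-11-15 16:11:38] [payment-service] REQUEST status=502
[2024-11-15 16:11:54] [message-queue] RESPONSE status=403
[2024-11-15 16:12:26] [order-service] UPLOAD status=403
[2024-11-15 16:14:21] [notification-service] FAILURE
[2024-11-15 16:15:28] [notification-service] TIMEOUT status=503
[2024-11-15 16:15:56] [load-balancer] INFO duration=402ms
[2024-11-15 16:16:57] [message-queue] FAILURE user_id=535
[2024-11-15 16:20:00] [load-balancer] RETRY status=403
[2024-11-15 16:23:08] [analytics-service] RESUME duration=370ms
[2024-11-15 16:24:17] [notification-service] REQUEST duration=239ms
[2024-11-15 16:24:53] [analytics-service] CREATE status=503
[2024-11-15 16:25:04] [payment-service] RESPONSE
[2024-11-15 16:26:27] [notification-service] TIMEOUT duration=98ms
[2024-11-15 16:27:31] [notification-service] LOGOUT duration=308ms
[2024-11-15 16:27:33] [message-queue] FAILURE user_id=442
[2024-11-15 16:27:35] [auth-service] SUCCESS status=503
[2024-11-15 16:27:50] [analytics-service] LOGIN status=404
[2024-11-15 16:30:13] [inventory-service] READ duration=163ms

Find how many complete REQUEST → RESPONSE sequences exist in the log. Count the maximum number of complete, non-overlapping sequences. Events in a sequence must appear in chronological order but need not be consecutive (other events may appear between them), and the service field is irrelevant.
4

To count sequences:

1. Look for pattern: REQUEST → RESPONSE
2. Greedily scan the log in chronological order, matching each sequence element in turn (ignoring service)
3. Each time the full pattern completes, increment the count and restart matching from the next event
4. Complete non-overlapping sequences found: 4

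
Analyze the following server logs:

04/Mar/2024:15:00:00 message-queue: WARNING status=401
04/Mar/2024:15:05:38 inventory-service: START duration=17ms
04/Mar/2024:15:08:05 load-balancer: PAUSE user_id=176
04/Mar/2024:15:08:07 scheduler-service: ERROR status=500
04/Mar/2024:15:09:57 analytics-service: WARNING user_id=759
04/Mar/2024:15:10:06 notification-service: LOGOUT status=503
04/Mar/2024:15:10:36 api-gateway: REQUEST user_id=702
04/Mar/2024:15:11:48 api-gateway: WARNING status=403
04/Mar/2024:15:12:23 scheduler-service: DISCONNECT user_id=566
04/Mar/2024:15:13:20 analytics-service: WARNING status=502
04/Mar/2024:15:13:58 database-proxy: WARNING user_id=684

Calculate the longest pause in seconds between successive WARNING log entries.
597

To find the longest gap:

1. Extract all WARNING events in chronological order
2. Calculate time differences between consecutive events
3. Find the maximum difference
4. Longest gap: 597 seconds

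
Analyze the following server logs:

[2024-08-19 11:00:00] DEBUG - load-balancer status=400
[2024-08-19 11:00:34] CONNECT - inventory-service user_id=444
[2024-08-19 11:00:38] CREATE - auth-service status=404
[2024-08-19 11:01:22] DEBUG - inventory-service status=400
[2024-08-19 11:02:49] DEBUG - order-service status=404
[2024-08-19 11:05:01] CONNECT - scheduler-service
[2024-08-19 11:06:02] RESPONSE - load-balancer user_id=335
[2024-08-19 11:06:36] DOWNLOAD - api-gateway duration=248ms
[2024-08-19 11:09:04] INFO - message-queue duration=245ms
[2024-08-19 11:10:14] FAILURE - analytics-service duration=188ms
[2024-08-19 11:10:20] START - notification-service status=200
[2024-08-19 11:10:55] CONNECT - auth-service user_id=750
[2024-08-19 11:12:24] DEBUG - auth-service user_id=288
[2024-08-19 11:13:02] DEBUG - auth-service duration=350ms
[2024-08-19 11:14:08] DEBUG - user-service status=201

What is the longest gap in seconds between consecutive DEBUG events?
575

To find the longest gap:

1. Extract all DEBUG events in chronological order
2. Calculate time differences between consecutive events
3. Find the maximum difference
4. Longest gap: 575 seconds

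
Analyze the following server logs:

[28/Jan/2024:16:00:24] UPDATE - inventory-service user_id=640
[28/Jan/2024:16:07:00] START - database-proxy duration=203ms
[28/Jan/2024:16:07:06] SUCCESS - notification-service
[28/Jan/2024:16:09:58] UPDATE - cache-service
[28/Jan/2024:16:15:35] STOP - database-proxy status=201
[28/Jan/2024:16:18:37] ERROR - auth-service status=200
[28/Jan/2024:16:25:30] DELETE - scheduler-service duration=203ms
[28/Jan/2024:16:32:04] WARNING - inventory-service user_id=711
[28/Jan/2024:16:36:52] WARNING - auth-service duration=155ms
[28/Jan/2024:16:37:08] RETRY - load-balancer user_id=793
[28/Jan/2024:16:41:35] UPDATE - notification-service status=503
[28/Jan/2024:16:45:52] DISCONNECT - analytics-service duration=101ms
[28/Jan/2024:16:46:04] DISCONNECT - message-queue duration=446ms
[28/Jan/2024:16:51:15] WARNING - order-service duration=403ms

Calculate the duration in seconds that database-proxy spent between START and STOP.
515

To calculate state duration:

1. Find START event for database-proxy: 28/Jan/2024:16:07:00
2. Find STOP event for database-proxy: 28/Jan/2024:16:15:35
3. Calculate duration: 28/Jan/2024:16:15:35 - 28/Jan/2024:16:07:00 = 515 seconds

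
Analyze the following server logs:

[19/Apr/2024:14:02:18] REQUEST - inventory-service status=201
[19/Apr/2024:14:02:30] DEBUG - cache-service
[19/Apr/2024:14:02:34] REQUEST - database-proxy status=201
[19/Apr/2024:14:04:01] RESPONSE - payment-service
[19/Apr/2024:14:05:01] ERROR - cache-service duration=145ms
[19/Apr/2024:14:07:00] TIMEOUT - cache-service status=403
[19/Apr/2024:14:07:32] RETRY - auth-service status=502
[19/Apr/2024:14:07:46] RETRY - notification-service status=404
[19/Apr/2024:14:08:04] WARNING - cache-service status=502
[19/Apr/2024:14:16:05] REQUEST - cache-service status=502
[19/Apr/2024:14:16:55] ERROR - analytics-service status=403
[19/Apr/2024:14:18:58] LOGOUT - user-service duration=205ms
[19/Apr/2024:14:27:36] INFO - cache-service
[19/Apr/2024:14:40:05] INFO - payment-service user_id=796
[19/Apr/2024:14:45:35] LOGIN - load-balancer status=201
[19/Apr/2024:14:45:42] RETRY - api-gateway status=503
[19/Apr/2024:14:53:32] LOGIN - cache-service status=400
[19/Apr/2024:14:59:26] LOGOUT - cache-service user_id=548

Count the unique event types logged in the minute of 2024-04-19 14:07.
2

To count unique event types:

1. Filter events in the minute starting at 2024-04-19 14:07
2. Extract event types from matching entries
3. Count unique types: 2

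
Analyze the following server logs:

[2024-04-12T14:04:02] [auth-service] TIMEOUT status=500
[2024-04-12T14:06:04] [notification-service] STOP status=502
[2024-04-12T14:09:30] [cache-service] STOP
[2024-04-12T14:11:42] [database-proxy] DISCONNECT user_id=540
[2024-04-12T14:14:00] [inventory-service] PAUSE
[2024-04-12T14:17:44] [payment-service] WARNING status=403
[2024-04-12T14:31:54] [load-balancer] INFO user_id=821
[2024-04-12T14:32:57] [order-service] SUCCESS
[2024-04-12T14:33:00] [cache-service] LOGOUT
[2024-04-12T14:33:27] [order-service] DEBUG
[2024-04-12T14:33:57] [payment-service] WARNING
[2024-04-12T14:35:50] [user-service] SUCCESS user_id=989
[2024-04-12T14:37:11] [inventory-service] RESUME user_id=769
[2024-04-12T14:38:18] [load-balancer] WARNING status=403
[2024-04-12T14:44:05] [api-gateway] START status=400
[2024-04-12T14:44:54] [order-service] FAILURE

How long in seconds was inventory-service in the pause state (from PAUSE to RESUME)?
1391

To calculate state duration:

1. Find PAUSE event for inventory-service: 2024-04-12T14:14:00
2. Find RESUME event for inventory-service: 2024-04-12T14:37:11
3. Calculate duration: 2024-04-12T14:37:11 - 2024-04-12T14:14:00 = 1391 seconds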